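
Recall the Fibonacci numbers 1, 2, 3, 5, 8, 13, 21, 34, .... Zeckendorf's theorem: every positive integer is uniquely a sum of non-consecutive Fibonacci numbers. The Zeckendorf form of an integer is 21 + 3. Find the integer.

24

21 + 3 = 24.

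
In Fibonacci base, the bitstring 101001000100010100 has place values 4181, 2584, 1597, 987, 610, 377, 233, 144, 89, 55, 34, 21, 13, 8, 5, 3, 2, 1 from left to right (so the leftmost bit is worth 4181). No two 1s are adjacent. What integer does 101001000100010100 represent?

6221

Summing the place values of the 1 bits: 4181 + 1597 + 377 + 55 + 8 + 3 = 6221.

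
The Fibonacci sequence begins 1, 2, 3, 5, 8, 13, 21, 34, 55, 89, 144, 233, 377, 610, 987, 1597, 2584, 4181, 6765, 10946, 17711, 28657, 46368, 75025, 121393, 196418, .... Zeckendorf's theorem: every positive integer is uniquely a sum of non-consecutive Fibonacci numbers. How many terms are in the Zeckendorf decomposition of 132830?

132830: greatest Fibonacci not exceeding it is 121393, leaving 11437
11437: greatest Fibonacci not exceeding it is 10946, leaving 491
491: greatest Fibonacci not exceeding it is 377, leaving 114
114: greatest Fibonacci not exceeding it is 89, leaving 25
25: greatest Fibonacci not exceeding it is 21, leaving 4
4: greatest Fibonacci not exceeding it is 3, leaving 1
1: greatest Fibonacci not exceeding it is 1, leaving 0
132830 = 121393 + 10946 + 377 + 89 + 21 + 3 + 1, which has 7 terms.

7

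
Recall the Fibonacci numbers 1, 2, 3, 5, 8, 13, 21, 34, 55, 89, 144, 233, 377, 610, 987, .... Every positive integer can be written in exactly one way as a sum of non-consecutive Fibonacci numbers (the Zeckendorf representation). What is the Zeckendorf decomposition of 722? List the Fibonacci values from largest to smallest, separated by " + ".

Greedy algorithm:
722 − 610 = 112
112 − 89 = 23
23 − 21 = 2
2 − 2 = 0
So 722 = 610 + 89 + 21 + 2, with no two terms consecutive in the sequence.

610 + 89 + 21 + 2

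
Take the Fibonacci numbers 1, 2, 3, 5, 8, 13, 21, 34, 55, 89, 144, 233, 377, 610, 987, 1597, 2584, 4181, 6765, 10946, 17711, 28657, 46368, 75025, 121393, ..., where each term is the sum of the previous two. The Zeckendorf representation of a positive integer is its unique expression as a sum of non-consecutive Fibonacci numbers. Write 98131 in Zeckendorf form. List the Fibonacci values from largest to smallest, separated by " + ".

take 75025 (≤ 98131); 98131 − 75025 = 23106
take 17711 (≤ 23106); 23106 − 17711 = 5395
take 4181 (≤ 5395); 5395 − 4181 = 1214
take 987 (≤ 1214); 1214 − 987 = 227
take 144 (≤ 227); 227 − 144 = 83
take 55 (≤ 83); 83 − 55 = 28
take 21 (≤ 28); 28 − 21 = 7
take 5 (≤ 7); 7 − 5 = 2
take 2 (≤ 2); 2 − 2 = 0
So 98131 = 75025 + 17711 + 4181 + 987 + 144 + 55 + 21 + 5 + 2, with no two terms consecutive in the sequence.

75025 + 17711 + 4181 + 987 + 144 + 55 + 21 + 5 + 2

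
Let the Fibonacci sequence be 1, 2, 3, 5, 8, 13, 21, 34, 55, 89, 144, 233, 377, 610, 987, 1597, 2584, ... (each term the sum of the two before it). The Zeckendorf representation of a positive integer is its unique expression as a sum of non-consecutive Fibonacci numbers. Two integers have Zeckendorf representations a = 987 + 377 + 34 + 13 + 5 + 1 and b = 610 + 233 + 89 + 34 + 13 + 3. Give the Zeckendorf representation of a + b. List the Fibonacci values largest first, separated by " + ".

1597 + 610 + 144 + 34 + 13 + 1

The two numbers are 1417 and 982, so their sum is 2399.
Repeatedly subtract the largest Fibonacci number that fits:
1597 ≤ 2399 < 2584, so take 1597; remainder 802
610 ≤ 802 < 987, so take 610; remainder 192
144 ≤ 192 < 233, so take 144; remainder 48
34 ≤ 48 < 55, so take 34; remainder 14
13 ≤ 14 < 21, so take 13; remainder 1
1 ≤ 1 < 2, so take 1; remainder 0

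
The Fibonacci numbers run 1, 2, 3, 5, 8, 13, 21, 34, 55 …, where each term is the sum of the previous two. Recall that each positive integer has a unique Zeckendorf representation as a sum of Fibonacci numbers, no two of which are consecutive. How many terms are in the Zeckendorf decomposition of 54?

4

largest Fibonacci ≤ 54 is 34; 54 − 34 = 20
largest Fibonacci ≤ 20 is 13; 20 − 13 = 7
largest Fibonacci ≤ 7 is 5; 7 − 5 = 2
largest Fibonacci ≤ 2 is 2; 2 − 2 = 0
54 = 34 + 13 + 5 + 2, which has 4 terms.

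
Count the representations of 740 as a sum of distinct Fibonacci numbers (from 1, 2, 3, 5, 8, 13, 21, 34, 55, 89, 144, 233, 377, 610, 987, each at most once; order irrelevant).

Starting from the Zeckendorf form and repeatedly splitting a term F_k into F_{k−1} + F_{k−2} (when neither is already used) reaches every representation.
740 = 610+89+34+5+2 = 610+89+21+13+5+2 = 377+233+89+34+5+2 = 610+55+34+21+13+5+2 = … (3 more), for 7 in all.

7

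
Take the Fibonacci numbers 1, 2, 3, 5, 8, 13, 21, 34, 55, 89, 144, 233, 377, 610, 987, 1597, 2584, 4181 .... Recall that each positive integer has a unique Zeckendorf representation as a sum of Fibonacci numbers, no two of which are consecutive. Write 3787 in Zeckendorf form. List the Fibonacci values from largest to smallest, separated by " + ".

Greedy algorithm:
subtract 2584 from 3787: 1203 remains
subtract 987 from 1203: 216 remains
subtract 144 from 216: 72 remains
subtract 55 from 72: 17 remains
subtract 13 from 17: 4 remains
subtract 3 from 4: 1 remains
subtract 1 from 1: 0 remains
So 3787 = 2584 + 987 + 144 + 55 + 13 + 3 + 1, with no two terms consecutive in the sequence.

2584 + 987 + 144 + 55 + 13 + 3 + 1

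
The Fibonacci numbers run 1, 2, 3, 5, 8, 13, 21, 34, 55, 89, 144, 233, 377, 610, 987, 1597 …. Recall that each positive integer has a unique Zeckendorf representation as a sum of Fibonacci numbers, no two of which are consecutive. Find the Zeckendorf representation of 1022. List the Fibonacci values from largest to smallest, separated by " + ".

987 + 34 + 1

Greedily peel off the largest Fibonacci term at each step:
1022: greatest Fibonacci not exceeding it is 987, leaving 35
35: greatest Fibonacci not exceeding it is 34, leaving 1
1: greatest Fibonacci not exceeding it is 1, leaving 0
So 1022 = 987 + 34 + 1, with no two terms consecutive in the sequence.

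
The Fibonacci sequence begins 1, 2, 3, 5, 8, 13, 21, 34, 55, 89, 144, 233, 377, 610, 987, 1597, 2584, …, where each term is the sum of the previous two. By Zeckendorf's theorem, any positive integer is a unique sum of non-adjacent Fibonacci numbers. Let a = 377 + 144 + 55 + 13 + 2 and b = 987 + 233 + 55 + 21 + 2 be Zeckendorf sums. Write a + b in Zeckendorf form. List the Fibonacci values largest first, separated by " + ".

The two numbers are 591 and 1298, so their sum is 1889.
Repeatedly subtract the largest Fibonacci number that fits:
1597 ≤ 1889 < 2584, so take 1597; remainder 292
233 ≤ 292 < 377, so take 233; remainder 59
55 ≤ 59 < 89, so take 55; remainder 4
3 ≤ 4 < 5, so take 3; remainder 1
1 ≤ 1 < 2, so take 1; remainder 0

1597 + 233 + 55 + 3 + 1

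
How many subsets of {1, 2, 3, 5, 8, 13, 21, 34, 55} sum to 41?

Each representation comes from the Zeckendorf form by replacing some F_k with F_{k−1} + F_{k−2} where possible.
41 = 34+5+2 = 21+13+5+2 — 2 representations.

2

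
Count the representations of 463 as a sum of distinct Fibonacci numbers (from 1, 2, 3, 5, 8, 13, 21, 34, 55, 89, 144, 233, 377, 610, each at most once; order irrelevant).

9

Starting from the Zeckendorf form and repeatedly splitting a term F_k into F_{k−1} + F_{k−2} (when neither is already used) reaches every representation.
463 = 377+55+21+8+2 = 377+55+21+5+3+2 = 233+144+55+21+8+2 = … (6 more), for 9 in all.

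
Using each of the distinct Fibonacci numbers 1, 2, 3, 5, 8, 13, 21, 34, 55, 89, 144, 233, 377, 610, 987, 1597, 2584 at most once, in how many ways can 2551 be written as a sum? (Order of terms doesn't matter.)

15

Each representation comes from the Zeckendorf form by replacing some F_k with F_{k−1} + F_{k−2} where possible.
2551 = 1597+610+233+89+21+1 = 1597+610+233+89+13+8+1 = 1597+610+233+55+34+21+1 = 1597+610+233+89+13+5+3+1 = … (11 more), for 15 in all.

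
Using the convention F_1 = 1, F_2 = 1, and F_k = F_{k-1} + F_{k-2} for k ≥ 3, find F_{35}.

9227465

Iterating the recurrence up to F_{31} = 1346269 and F_{30} = 832040:
F_{32} = F_{31} + F_{30} = 1346269 + 832040 = 2178309
F_{33} = F_{32} + F_{31} = 2178309 + 1346269 = 3524578
F_{34} = F_{33} + F_{32} = 3524578 + 2178309 = 5702887
F_{35} = F_{34} + F_{33} = 5702887 + 3524578 = 9227465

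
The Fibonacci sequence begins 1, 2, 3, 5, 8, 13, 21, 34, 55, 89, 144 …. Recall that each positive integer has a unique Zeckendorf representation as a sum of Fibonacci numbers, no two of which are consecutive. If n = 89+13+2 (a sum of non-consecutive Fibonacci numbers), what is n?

104

89+13+2 = 104.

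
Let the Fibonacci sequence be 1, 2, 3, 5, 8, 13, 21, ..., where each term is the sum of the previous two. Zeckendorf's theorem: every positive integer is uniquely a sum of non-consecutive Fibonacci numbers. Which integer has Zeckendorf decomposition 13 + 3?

13 + 3 = 16.

16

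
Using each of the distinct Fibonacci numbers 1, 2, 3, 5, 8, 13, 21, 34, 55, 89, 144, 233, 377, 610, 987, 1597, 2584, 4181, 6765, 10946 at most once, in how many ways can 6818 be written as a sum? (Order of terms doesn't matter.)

24

Starting from the Zeckendorf form and repeatedly splitting a term F_k into F_{k−1} + F_{k−2} (when neither is already used) reaches every representation.
6818 = 6765+34+13+5+1 = 6765+34+13+3+2+1 = 4181+2584+34+13+5+1 = 6765+34+8+5+3+2+1 = … (20 more), for 24 in all.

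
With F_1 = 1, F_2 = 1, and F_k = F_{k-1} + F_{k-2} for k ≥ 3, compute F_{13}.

Iterating the recurrence up to F_{5} = 5 and F_{4} = 3:
F_{6} = F_{5} + F_{4} = 5 + 3 = 8
F_{7} = F_{6} + F_{5} = 8 + 5 = 13
F_{8} = F_{7} + F_{6} = 13 + 8 = 21
F_{9} = F_{8} + F_{7} = 21 + 13 = 34
F_{10} = F_{9} + F_{8} = 34 + 21 = 55
F_{11} = F_{10} + F_{9} = 55 + 34 = 89
F_{12} = F_{11} + F_{10} = 89 + 55 = 144
F_{13} = F_{12} + F_{11} = 144 + 89 = 233

233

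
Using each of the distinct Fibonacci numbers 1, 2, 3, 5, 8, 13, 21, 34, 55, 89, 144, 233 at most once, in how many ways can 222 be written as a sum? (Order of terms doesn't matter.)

222 = 144+55+21+2 = 144+55+13+8+2 = 144+55+13+5+3+2 = 144+34+21+13+8+2 = 144+34+21+13+5+3+2 = … (2 more), for 7 in all.

7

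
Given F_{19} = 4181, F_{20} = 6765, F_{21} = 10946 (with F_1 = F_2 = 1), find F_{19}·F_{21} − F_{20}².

1

4181·10946 − 6765² = 45765226 − 45765225 = 1. (Cassini's identity: F_{k−1}F_{k+1} − F_k² = (−1)^k.)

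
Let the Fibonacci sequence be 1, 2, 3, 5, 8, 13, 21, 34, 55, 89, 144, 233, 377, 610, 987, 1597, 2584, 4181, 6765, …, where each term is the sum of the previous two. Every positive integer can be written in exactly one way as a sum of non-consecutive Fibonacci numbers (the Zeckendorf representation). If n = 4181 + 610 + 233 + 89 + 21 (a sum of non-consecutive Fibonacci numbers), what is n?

4181 + 610 + 233 + 89 + 21 = 5134.

5134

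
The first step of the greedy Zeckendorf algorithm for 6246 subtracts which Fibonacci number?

4181 ≤ 6246 < 6765, so the largest Fibonacci number not exceeding 6246 is 4181.

4181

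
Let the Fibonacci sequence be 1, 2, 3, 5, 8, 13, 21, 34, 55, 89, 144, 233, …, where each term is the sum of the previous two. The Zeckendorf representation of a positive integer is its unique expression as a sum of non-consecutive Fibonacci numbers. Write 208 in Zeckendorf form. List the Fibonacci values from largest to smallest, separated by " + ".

144 + 55 + 8 + 1

take 144 (≤ 208); 208 − 144 = 64
take 55 (≤ 64); 64 − 55 = 9
take 8 (≤ 9); 9 − 8 = 1
take 1 (≤ 1); 1 − 1 = 0
So 208 = 144 + 55 + 8 + 1, with no two terms consecutive in the sequence.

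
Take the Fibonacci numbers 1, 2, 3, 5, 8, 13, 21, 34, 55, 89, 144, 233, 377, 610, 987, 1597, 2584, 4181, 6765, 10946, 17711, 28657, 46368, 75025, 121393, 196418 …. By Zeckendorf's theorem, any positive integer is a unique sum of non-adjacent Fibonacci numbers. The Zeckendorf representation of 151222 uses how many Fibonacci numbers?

7

subtract 121393 from 151222: 29829 remains
subtract 28657 from 29829: 1172 remains
subtract 987 from 1172: 185 remains
subtract 144 from 185: 41 remains
subtract 34 from 41: 7 remains
subtract 5 from 7: 2 remains
subtract 2 from 2: 0 remains
151222 = 121393 + 28657 + 987 + 144 + 34 + 5 + 2, which has 7 terms.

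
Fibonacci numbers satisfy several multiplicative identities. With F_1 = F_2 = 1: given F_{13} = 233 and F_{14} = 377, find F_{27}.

196418

By F_{2k+1} = F_k² + F_{k+1}²: F_{27} = 233² + 377² = 54289 + 142129 = 196418.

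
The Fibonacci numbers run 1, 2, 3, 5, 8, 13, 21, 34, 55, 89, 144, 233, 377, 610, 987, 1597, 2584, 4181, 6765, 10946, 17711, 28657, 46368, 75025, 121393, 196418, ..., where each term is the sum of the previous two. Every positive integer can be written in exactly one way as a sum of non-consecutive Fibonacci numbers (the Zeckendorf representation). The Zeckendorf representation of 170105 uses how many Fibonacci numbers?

170105: greatest Fibonacci not exceeding it is 121393, leaving 48712
48712: greatest Fibonacci not exceeding it is 46368, leaving 2344
2344: greatest Fibonacci not exceeding it is 1597, leaving 747
747: greatest Fibonacci not exceeding it is 610, leaving 137
137: greatest Fibonacci not exceeding it is 89, leaving 48
48: greatest Fibonacci not exceeding it is 34, leaving 14
14: greatest Fibonacci not exceeding it is 13, leaving 1
1: greatest Fibonacci not exceeding it is 1, leaving 0
170105 = 121393 + 46368 + 1597 + 610 + 89 + 34 + 13 + 1, which has 8 terms.

8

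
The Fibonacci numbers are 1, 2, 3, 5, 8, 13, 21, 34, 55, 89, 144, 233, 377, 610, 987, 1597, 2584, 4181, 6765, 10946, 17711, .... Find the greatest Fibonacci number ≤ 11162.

10946 ≤ 11162 < 17711, so the largest Fibonacci number not exceeding 11162 is 10946.

10946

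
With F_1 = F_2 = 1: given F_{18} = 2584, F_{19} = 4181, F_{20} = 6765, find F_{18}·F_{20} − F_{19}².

2584·6765 − 4181² = 17480760 − 17480761 = -1. (Cassini's identity: F_{k−1}F_{k+1} − F_k² = (−1)^k.)

-1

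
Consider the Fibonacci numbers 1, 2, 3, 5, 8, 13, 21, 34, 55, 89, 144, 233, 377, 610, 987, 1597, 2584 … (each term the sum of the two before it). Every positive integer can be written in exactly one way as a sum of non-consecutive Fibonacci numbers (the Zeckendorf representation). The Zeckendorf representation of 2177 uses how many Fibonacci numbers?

Greedily peel off the largest Fibonacci term at each step:
take 1597 (≤ 2177); 2177 − 1597 = 580
take 377 (≤ 580); 580 − 377 = 203
take 144 (≤ 203); 203 − 144 = 59
take 55 (≤ 59); 59 − 55 = 4
take 3 (≤ 4); 4 − 3 = 1
take 1 (≤ 1); 1 − 1 = 0
2177 = 1597 + 377 + 144 + 55 + 3 + 1, which has 6 terms.

6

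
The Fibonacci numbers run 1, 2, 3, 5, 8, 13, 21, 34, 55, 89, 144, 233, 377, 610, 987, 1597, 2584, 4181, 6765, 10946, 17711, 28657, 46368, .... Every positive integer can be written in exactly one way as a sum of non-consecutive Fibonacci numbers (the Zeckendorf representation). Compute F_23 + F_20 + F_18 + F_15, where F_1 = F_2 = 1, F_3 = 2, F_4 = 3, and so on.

38616

F_23 + F_20 + F_18 + F_15 = 28657 + 6765 + 2584 + 610 = 38616.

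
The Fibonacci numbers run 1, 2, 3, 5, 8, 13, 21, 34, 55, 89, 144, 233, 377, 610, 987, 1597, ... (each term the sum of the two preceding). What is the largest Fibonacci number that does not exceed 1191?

987 ≤ 1191 < 1597, so the largest Fibonacci number not exceeding 1191 is 987.

987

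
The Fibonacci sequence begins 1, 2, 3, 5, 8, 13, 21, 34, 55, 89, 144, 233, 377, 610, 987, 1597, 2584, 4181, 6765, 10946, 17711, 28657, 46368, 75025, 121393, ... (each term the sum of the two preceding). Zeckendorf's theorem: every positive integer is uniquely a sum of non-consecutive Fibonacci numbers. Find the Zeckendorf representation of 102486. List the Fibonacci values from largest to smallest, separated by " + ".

largest Fibonacci ≤ 102486 is 75025; 102486 − 75025 = 27461
largest Fibonacci ≤ 27461 is 17711; 27461 − 17711 = 9750
largest Fibonacci ≤ 9750 is 6765; 9750 − 6765 = 2985
largest Fibonacci ≤ 2985 is 2584; 2985 − 2584 = 401
largest Fibonacci ≤ 401 is 377; 401 − 377 = 24
largest Fibonacci ≤ 24 is 21; 24 − 21 = 3
largest Fibonacci ≤ 3 is 3; 3 − 3 = 0
So 102486 = 75025 + 17711 + 6765 + 2584 + 377 + 21 + 3, with no two terms consecutive in the sequence.

75025 + 17711 + 6765 + 2584 + 377 + 21 + 3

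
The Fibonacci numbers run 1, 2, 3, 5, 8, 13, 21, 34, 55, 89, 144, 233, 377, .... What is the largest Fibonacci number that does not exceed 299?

233 ≤ 299 < 377, so the largest Fibonacci number not exceeding 299 is 233.

233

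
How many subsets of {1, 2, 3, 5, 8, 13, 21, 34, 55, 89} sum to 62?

Starting from the Zeckendorf form and repeatedly splitting a term F_k into F_{k−1} + F_{k−2} (when neither is already used) reaches every representation.
62 = 55+5+2 = 34+21+5+2 = 34+13+8+5+2 — 3 representations.

3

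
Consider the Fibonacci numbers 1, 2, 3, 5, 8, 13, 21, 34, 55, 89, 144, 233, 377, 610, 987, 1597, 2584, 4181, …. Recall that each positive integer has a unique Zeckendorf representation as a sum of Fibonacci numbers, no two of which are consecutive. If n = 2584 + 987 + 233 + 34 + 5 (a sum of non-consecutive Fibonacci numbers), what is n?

3843

2584 + 987 + 233 + 34 + 5 = 3843.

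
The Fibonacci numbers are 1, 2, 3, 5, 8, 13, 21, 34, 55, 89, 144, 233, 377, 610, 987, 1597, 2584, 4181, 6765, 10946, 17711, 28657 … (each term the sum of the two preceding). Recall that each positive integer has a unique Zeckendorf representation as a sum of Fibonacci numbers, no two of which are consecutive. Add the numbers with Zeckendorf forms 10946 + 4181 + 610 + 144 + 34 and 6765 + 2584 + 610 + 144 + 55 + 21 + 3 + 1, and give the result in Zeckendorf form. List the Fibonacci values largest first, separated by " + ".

17711 + 6765 + 1597 + 21 + 3 + 1

The two numbers are 15915 and 10183, so their sum is 26098.
26098 − 17711 = 8387
8387 − 6765 = 1622
1622 − 1597 = 25
25 − 21 = 4
4 − 3 = 1
1 − 1 = 0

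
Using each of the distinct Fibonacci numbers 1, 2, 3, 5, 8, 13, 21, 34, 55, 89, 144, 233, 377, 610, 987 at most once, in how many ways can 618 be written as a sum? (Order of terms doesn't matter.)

15

Each representation comes from the Zeckendorf form by replacing some F_k with F_{k−1} + F_{k−2} where possible.
618 = 610+8 = 610+5+3 = 377+233+8 = 610+5+2+1 = 377+233+5+3 = … (10 more), for 15 in all.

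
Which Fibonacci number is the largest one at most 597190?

514229

514229 ≤ 597190 < 832040, so the largest Fibonacci number not exceeding 597190 is 514229.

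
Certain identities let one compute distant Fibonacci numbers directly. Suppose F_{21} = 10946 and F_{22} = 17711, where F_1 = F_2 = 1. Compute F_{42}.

267914296

By the doubling identity F_{2k} = F_k(2F_{k+1} − F_k): F_{42} = 10946·(2·17711 − 10946) = 10946·24476 = 267914296.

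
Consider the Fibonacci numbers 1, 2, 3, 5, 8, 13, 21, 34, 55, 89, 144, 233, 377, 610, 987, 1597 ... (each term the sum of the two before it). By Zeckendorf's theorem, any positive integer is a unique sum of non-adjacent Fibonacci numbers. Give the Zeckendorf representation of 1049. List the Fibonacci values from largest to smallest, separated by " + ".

987 + 55 + 5 + 2

Repeatedly subtract the largest Fibonacci number that fits:
largest Fibonacci ≤ 1049 is 987; 1049 − 987 = 62
largest Fibonacci ≤ 62 is 55; 62 − 55 = 7
largest Fibonacci ≤ 7 is 5; 7 − 5 = 2
largest Fibonacci ≤ 2 is 2; 2 − 2 = 0
So 1049 = 987 + 55 + 5 + 2, with no two terms consecutive in the sequence.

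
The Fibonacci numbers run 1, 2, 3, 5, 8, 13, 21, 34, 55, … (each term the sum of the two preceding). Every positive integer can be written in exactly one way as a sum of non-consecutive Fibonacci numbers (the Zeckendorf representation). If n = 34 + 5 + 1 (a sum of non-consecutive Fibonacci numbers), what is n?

40

34 + 5 + 1 = 40.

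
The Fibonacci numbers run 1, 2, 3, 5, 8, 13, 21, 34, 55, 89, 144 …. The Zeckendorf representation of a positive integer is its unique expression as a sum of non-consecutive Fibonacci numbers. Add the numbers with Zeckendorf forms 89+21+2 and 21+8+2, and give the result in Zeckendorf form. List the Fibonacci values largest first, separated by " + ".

89 + 34 + 13 + 5 + 2

The two numbers are 112 and 31, so their sum is 143.
largest Fibonacci ≤ 143 is 89; 143 − 89 = 54
largest Fibonacci ≤ 54 is 34; 54 − 34 = 20
largest Fibonacci ≤ 20 is 13; 20 − 13 = 7
largest Fibonacci ≤ 7 is 5; 7 − 5 = 2
largest Fibonacci ≤ 2 is 2; 2 − 2 = 0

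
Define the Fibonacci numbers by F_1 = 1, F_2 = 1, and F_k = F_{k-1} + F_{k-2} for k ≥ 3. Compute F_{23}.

Iterating the recurrence up to F_{17} = 1597 and F_{16} = 987:
F_{18} = F_{17} + F_{16} = 1597 + 987 = 2584
F_{19} = F_{18} + F_{17} = 2584 + 1597 = 4181
F_{20} = F_{19} + F_{18} = 4181 + 2584 = 6765
F_{21} = F_{20} + F_{19} = 6765 + 4181 = 10946
F_{22} = F_{21} + F_{20} = 10946 + 6765 = 17711
F_{23} = F_{22} + F_{21} = 17711 + 10946 = 28657

28657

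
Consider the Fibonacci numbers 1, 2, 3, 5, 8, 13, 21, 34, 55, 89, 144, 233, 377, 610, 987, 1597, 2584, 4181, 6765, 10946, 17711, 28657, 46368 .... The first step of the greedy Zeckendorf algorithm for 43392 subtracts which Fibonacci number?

28657 ≤ 43392 < 46368, so the largest Fibonacci number not exceeding 43392 is 28657.

28657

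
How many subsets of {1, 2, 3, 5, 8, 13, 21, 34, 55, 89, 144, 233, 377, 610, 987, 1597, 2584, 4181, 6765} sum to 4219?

17

Starting from the Zeckendorf form and repeatedly splitting a term F_k into F_{k−1} + F_{k−2} (when neither is already used) reaches every representation.
4219 = 4181+34+3+1 = 4181+21+13+3+1 = 2584+1597+34+3+1 = 4181+21+8+5+3+1 = 2584+1597+21+13+3+1 = … (12 more), for 17 in all.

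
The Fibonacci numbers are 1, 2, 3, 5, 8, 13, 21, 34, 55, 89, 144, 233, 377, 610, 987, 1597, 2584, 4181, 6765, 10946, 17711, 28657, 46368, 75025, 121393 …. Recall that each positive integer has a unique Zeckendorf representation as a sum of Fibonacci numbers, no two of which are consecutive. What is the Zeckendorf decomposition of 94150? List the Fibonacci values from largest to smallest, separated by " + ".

75025 + 17711 + 987 + 377 + 34 + 13 + 3

Repeatedly subtract the largest Fibonacci number that fits:
subtract 75025 from 94150: 19125 remains
subtract 17711 from 19125: 1414 remains
subtract 987 from 1414: 427 remains
subtract 377 from 427: 50 remains
subtract 34 from 50: 16 remains
subtract 13 from 16: 3 remains
subtract 3 from 3: 0 remains
So 94150 = 75025 + 17711 + 987 + 377 + 34 + 13 + 3, with no two terms consecutive in the sequence.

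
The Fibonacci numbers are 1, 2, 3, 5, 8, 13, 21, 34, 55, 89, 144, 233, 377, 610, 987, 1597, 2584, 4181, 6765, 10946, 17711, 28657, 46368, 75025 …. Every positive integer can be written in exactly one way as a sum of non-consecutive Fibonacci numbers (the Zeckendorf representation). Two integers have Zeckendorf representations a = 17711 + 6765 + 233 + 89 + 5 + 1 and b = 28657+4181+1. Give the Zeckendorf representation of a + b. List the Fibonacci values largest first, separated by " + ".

46368 + 10946 + 233 + 89 + 5 + 2

The two numbers are 24804 and 32839, so their sum is 57643.
Greedily peel off the largest Fibonacci term at each step:
subtract 46368 from 57643: 11275 remains
subtract 10946 from 11275: 329 remains
subtract 233 from 329: 96 remains
subtract 89 from 96: 7 remains
subtract 5 from 7: 2 remains
subtract 2 from 2: 0 remains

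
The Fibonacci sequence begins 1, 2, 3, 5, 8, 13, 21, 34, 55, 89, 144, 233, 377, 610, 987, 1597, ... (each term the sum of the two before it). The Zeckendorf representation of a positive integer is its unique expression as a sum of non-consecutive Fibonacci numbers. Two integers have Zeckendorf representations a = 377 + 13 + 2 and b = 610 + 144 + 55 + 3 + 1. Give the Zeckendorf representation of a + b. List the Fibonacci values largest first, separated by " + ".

The two numbers are 392 and 813, so their sum is 1205.
1205 − 987 = 218
218 − 144 = 74
74 − 55 = 19
19 − 13 = 6
6 − 5 = 1
1 − 1 = 0

987 + 144 + 55 + 13 + 5 + 1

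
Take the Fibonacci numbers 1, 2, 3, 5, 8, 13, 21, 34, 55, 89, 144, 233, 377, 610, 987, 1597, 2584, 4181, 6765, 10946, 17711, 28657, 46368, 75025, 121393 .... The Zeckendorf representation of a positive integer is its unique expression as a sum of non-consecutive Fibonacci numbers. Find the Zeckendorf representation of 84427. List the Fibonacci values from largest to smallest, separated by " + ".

75025 + 6765 + 2584 + 34 + 13 + 5 + 1

75025 ≤ 84427 < 121393, so take 75025; remainder 9402
6765 ≤ 9402 < 10946, so take 6765; remainder 2637
2584 ≤ 2637 < 4181, so take 2584; remainder 53
34 ≤ 53 < 55, so take 34; remainder 19
13 ≤ 19 < 21, so take 13; remainder 6
5 ≤ 6 < 8, so take 5; remainder 1
1 ≤ 1 < 2, so take 1; remainder 0
So 84427 = 75025 + 6765 + 2584 + 34 + 13 + 5 + 1, with no two terms consecutive in the sequence.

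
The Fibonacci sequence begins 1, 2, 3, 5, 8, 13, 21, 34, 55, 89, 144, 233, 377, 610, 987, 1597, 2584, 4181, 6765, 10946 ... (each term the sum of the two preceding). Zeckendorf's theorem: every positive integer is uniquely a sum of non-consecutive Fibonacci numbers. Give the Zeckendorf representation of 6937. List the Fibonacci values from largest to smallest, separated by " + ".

Repeatedly subtract the largest Fibonacci number that fits:
6937: greatest Fibonacci not exceeding it is 6765, leaving 172
172: greatest Fibonacci not exceeding it is 144, leaving 28
28: greatest Fibonacci not exceeding it is 21, leaving 7
7: greatest Fibonacci not exceeding it is 5, leaving 2
2: greatest Fibonacci not exceeding it is 2, leaving 0
So 6937 = 6765 + 144 + 21 + 5 + 2, with no two terms consecutive in the sequence.

6765 + 144 + 21 + 5 + 2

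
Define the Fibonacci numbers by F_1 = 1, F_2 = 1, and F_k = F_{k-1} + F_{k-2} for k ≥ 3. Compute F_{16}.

Iterating the recurrence up to F_{9} = 34 and F_{8} = 21:
F_{10} = F_{9} + F_{8} = 34 + 21 = 55
F_{11} = F_{10} + F_{9} = 55 + 34 = 89
F_{12} = F_{11} + F_{10} = 89 + 55 = 144
F_{13} = F_{12} + F_{11} = 144 + 89 = 233
F_{14} = F_{13} + F_{12} = 233 + 144 = 377
F_{15} = F_{14} + F_{13} = 377 + 233 = 610
F_{16} = F_{15} + F_{14} = 610 + 377 = 987

987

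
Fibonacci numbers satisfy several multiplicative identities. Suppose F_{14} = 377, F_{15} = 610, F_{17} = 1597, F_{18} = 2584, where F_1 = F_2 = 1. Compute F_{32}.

2178309

By the addition formula F_{m+n} = F_m F_{n+1} + F_{m−1} F_n with m=18, n=14: F_{32} = 2584·610 + 1597·377 = 1576240 + 602069 = 2178309.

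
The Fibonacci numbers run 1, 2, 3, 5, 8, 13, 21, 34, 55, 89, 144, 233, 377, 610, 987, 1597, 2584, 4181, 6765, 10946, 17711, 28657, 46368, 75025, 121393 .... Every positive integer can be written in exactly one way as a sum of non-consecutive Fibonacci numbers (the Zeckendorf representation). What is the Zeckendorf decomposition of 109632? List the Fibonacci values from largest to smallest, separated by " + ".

75025 + 28657 + 4181 + 1597 + 144 + 21 + 5 + 2

75025 ≤ 109632 < 121393, so take 75025; remainder 34607
28657 ≤ 34607 < 46368, so take 28657; remainder 5950
4181 ≤ 5950 < 6765, so take 4181; remainder 1769
1597 ≤ 1769 < 2584, so take 1597; remainder 172
144 ≤ 172 < 233, so take 144; remainder 28
21 ≤ 28 < 34, so take 21; remainder 7
5 ≤ 7 < 8, so take 5; remainder 2
2 ≤ 2 < 3, so take 2; remainder 0
So 109632 = 75025 + 28657 + 4181 + 1597 + 144 + 21 + 5 + 2, with no two terms consecutive in the sequence.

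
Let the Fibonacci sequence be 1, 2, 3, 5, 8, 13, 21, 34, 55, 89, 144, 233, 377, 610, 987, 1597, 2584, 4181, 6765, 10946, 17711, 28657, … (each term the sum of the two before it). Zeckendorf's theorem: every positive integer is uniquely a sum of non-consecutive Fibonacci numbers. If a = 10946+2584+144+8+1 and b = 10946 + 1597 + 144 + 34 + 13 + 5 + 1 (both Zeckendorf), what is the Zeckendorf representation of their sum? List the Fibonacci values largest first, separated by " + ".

The two numbers are 13683 and 12740, so their sum is 26423.
take 17711 (≤ 26423); 26423 − 17711 = 8712
take 6765 (≤ 8712); 8712 − 6765 = 1947
take 1597 (≤ 1947); 1947 − 1597 = 350
take 233 (≤ 350); 350 − 233 = 117
take 89 (≤ 117); 117 − 89 = 28
take 21 (≤ 28); 28 − 21 = 7
take 5 (≤ 7); 7 − 5 = 2
take 2 (≤ 2); 2 − 2 = 0

17711 + 6765 + 1597 + 233 + 89 + 21 + 5 + 2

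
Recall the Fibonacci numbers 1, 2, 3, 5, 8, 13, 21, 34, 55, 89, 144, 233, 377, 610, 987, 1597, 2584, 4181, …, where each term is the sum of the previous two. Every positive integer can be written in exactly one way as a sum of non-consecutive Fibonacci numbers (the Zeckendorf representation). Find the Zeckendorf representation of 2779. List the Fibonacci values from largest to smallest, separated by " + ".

2779 − 2584 = 195
195 − 144 = 51
51 − 34 = 17
17 − 13 = 4
4 − 3 = 1
1 − 1 = 0
So 2779 = 2584 + 144 + 34 + 13 + 3 + 1, with no two terms consecutive in the sequence.

2584 + 144 + 34 + 13 + 3 + 1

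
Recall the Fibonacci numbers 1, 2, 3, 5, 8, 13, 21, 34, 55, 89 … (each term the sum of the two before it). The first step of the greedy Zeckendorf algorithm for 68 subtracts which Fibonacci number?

55 ≤ 68 < 89, so the largest Fibonacci number not exceeding 68 is 55.

55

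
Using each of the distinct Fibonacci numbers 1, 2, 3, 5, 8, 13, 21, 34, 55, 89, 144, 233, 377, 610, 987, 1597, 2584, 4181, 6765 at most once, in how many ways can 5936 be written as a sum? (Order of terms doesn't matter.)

5936 = 4181+1597+144+13+1 = 4181+1597+144+8+5+1 = 4181+1597+89+55+13+1 = 4181+987+610+144+13+1 = 4181+1597+144+8+3+2+1 = … (40 more), for 45 in all.

45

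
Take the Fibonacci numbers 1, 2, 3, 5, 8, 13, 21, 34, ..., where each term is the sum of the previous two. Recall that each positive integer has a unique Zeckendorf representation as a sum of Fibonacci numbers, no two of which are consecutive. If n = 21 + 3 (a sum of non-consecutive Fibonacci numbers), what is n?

24

21 + 3 = 24.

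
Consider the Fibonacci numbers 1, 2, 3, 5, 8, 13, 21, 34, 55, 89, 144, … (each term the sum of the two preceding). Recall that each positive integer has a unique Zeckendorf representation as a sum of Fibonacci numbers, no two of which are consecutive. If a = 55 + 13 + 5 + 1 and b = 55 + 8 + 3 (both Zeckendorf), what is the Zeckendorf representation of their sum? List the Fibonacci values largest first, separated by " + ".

The two numbers are 74 and 66, so their sum is 140.
largest Fibonacci ≤ 140 is 89; 140 − 89 = 51
largest Fibonacci ≤ 51 is 34; 51 − 34 = 17
largest Fibonacci ≤ 17 is 13; 17 − 13 = 4
largest Fibonacci ≤ 4 is 3; 4 − 3 = 1
largest Fibonacci ≤ 1 is 1; 1 − 1 = 0

89 + 34 + 13 + 3 + 1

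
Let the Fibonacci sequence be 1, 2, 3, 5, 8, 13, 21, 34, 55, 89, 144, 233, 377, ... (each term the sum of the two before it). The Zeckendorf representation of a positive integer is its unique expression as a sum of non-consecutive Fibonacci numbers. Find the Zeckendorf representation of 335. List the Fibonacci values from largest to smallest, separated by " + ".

233 + 89 + 13

233 ≤ 335 < 377, so take 233; remainder 102
89 ≤ 102 < 144, so take 89; remainder 13
13 ≤ 13 < 21, so take 13; remainder 0
So 335 = 233 + 89 + 13, with no two terms consecutive in the sequence.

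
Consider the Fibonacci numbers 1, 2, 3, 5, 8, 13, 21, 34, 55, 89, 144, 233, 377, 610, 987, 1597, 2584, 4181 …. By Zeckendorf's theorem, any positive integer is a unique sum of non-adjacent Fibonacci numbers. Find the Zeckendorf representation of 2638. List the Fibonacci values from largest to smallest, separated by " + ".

2584 + 34 + 13 + 5 + 2

2638 − 2584 = 54
54 − 34 = 20
20 − 13 = 7
7 − 5 = 2
2 − 2 = 0
So 2638 = 2584 + 34 + 13 + 5 + 2, with no two terms consecutive in the sequence.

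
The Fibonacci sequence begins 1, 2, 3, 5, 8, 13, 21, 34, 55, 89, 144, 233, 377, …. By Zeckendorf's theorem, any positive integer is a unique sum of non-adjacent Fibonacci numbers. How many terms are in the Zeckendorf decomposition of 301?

233 ≤ 301 < 377, so take 233; remainder 68
55 ≤ 68 < 89, so take 55; remainder 13
13 ≤ 13 < 21, so take 13; remainder 0
301 = 233 + 55 + 13, which has 3 terms.

3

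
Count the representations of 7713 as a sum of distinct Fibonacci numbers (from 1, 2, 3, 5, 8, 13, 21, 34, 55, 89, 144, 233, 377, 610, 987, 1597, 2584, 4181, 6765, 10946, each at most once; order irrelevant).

66

Starting from the Zeckendorf form and repeatedly splitting a term F_k into F_{k−1} + F_{k−2} (when neither is already used) reaches every representation.
7713 = 6765+610+233+89+13+3 = 6765+610+233+89+13+2+1 = 6765+610+233+89+8+5+3 = … (63 more), for 66 in all.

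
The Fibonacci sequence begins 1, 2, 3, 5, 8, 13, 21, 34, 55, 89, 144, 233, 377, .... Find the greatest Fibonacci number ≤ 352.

233 ≤ 352 < 377, so the largest Fibonacci number not exceeding 352 is 233.

233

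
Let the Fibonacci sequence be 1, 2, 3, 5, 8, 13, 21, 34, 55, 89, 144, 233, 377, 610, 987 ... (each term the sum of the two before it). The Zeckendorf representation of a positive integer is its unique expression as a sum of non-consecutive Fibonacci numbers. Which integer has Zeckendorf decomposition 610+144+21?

610+144+21 = 775.

775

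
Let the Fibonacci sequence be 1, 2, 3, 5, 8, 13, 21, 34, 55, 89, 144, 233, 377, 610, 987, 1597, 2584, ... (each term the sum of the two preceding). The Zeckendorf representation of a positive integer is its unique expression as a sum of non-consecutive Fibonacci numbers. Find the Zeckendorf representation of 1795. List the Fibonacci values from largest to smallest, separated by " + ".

Repeatedly subtract the largest Fibonacci number that fits:
1795: greatest Fibonacci not exceeding it is 1597, leaving 198
198: greatest Fibonacci not exceeding it is 144, leaving 54
54: greatest Fibonacci not exceeding it is 34, leaving 20
20: greatest Fibonacci not exceeding it is 13, leaving 7
7: greatest Fibonacci not exceeding it is 5, leaving 2
2: greatest Fibonacci not exceeding it is 2, leaving 0
So 1795 = 1597 + 144 + 34 + 13 + 5 + 2, with no two terms consecutive in the sequence.

1597 + 144 + 34 + 13 + 5 + 2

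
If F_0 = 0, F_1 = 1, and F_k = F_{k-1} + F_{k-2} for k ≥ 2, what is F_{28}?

317811

Iterating the recurrence up to F_{20} = 6765 and F_{19} = 4181:
F_{21} = F_{20} + F_{19} = 6765 + 4181 = 10946
F_{22} = F_{21} + F_{20} = 10946 + 6765 = 17711
F_{23} = F_{22} + F_{21} = 17711 + 10946 = 28657
F_{24} = F_{23} + F_{22} = 28657 + 17711 = 46368
F_{25} = F_{24} + F_{23} = 46368 + 28657 = 75025
F_{26} = F_{25} + F_{24} = 75025 + 46368 = 121393
F_{27} = F_{26} + F_{25} = 121393 + 75025 = 196418
F_{28} = F_{27} + F_{26} = 196418 + 121393 = 317811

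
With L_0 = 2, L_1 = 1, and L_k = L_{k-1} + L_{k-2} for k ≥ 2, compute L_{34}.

12752043

Iterating the recurrence up to L_{30} = 1860498 and L_{29} = 1149851:
L_{31} = L_{30} + L_{29} = 1860498 + 1149851 = 3010349
L_{32} = L_{31} + L_{30} = 3010349 + 1860498 = 4870847
L_{33} = L_{32} + L_{31} = 4870847 + 3010349 = 7881196
L_{34} = L_{33} + L_{32} = 7881196 + 4870847 = 12752043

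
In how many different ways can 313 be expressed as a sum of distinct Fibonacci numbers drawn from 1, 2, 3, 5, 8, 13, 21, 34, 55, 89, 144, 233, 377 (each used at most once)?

Each representation comes from the Zeckendorf form by replacing some F_k with F_{k−1} + F_{k−2} where possible.
313 = 233+55+21+3+1 = 233+55+13+8+3+1 = 144+89+55+21+3+1 = 233+34+21+13+8+3+1 = … (2 more), for 6 in all.

6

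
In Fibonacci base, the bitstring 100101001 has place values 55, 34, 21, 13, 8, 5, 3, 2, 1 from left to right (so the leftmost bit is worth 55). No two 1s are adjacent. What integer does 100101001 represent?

Summing the place values of the 1 bits: 55 + 13 + 5 + 1 = 74.

74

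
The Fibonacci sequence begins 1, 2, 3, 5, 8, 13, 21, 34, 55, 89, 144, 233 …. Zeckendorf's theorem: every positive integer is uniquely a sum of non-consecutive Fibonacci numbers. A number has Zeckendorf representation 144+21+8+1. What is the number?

144+21+8+1 = 174.

174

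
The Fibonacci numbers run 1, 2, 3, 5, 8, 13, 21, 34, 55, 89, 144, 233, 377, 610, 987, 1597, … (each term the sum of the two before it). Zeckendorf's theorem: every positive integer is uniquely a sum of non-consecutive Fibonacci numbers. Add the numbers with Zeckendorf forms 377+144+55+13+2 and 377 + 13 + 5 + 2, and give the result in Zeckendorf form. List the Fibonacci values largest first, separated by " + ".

987 + 1

The two numbers are 591 and 397, so their sum is 988.
Greedy algorithm:
subtract 987 from 988: 1 remains
subtract 1 from 1: 0 remains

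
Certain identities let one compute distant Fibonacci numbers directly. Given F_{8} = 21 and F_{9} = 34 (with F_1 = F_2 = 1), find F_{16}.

987

By the doubling identity F_{2k} = F_k(2F_{k+1} − F_k): F_{16} = 21·(2·34 − 21) = 21·47 = 987.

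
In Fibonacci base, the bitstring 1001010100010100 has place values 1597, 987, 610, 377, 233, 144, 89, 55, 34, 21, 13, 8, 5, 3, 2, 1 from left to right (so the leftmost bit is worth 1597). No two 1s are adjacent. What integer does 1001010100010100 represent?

2184

Summing the place values of the 1 bits: 1597 + 377 + 144 + 55 + 8 + 3 = 2184.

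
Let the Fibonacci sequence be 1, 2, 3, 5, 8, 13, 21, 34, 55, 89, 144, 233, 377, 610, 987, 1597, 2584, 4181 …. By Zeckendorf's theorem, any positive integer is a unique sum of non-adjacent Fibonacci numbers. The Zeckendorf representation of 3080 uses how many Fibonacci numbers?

6

Repeatedly subtract the largest Fibonacci number that fits:
3080 − 2584 = 496
496 − 377 = 119
119 − 89 = 30
30 − 21 = 9
9 − 8 = 1
1 − 1 = 0
3080 = 2584 + 377 + 89 + 21 + 8 + 1, which has 6 terms.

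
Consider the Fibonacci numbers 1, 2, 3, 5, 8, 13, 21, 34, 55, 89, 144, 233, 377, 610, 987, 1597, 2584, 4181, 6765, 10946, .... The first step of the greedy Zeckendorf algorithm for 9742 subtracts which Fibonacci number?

6765 ≤ 9742 < 10946, so the largest Fibonacci number not exceeding 9742 is 6765.

6765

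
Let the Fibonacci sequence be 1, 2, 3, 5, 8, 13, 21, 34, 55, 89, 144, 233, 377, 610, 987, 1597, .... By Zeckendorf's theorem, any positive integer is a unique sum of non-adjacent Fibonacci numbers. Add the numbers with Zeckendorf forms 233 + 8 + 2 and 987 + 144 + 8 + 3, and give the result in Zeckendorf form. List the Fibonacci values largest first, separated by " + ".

The two numbers are 243 and 1142, so their sum is 1385.
Repeatedly subtract the largest Fibonacci number that fits:
largest Fibonacci ≤ 1385 is 987; 1385 − 987 = 398
largest Fibonacci ≤ 398 is 377; 398 − 377 = 21
largest Fibonacci ≤ 21 is 21; 21 − 21 = 0

987 + 377 + 21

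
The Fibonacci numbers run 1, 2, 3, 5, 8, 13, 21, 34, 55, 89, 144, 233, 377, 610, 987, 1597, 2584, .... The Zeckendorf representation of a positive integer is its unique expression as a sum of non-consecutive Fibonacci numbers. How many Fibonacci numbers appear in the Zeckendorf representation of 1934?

1934: greatest Fibonacci not exceeding it is 1597, leaving 337
337: greatest Fibonacci not exceeding it is 233, leaving 104
104: greatest Fibonacci not exceeding it is 89, leaving 15
15: greatest Fibonacci not exceeding it is 13, leaving 2
2: greatest Fibonacci not exceeding it is 2, leaving 0
1934 = 1597 + 233 + 89 + 13 + 2, which has 5 terms.

5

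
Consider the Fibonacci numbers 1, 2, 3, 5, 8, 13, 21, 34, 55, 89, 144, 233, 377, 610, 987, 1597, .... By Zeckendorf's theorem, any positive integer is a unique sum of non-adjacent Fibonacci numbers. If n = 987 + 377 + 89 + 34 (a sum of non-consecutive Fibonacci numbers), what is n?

1487

987 + 377 + 89 + 34 = 1487.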